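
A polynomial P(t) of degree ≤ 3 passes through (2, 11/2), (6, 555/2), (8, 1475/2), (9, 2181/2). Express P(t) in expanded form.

Write P(t) = at^3 + bt^2 + ct + d. Substituting each data point gives a linear system:
  8a + 4b + 2c + d = 11/2
  216a + 36b + 6c + d = 555/2
  512a + 64b + 8c + d = 1475/2
  729a + 81b + 9c + d = 2181/2
Solving the system yields a = 2, b = -5, c = 4, d = 3/2.
So P(t) = 2t^3 - 5t^2 + 4t + 3/2.
Check: P(8) = 1475/2. ✓

P(t) = 2t^3 - 5t^2 + 4t + 3/2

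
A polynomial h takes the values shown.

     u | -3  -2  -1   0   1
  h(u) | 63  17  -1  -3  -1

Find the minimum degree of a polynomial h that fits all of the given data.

3

Forward differences of the values at u = -3, -2, -1, 0, 1:
  h  : 63  17  -1  -3  -1
  Δ  : -46  -18  -2  2
  Δ^2: 28  16  4
  Δ^3: -12  -12
  Δ^4: 0
The third differences are constant (-12) and nonzero, while all higher differences vanish, so the minimal degree is 3.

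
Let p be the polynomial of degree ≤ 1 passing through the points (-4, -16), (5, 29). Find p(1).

9

Using the Lagrange interpolation formula with nodes -4, 5:
  L_0(x) = (x - 5) / -9
  L_1(x) = (x + 4) / 9
Then p(x) = -16·L_0(x) + 29·L_1(x).
Expanding and collecting terms gives p(x) = 5x + 4.
Evaluating at x = 1: p(1) = 9.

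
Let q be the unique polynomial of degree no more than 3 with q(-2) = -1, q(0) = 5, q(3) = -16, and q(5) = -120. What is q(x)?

q(x) = -x^3 - x^2 + 5x + 5

Write q(x) = ax^3 + bx^2 + cx + d. Substituting each data point gives a linear system:
  -8a + 4b - 2c + d = -1
  d = 5
  27a + 9b + 3c + d = -16
  125a + 25b + 5c + d = -120
Solving the system yields a = -1, b = -1, c = 5, d = 5.
So q(x) = -x^3 - x^2 + 5x + 5.
Check: q(0) = 5. ✓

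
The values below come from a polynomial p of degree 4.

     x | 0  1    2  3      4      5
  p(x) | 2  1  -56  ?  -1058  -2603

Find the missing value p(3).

-325

The 5 known points determine the degree-4 polynomial uniquely.
Write p(x) = ax^4 + bx^3 + cx^2 + dx + e. Substituting each data point gives a linear system:
  e = 2
  a + b + c + d + e = 1
  16a + 8b + 4c + 2d + e = -56
  256a + 64b + 16c + 4d + e = -1058
  625a + 125b + 25c + 5d + e = -2603
Solving the system yields a = -4, b = -2, c = 6, d = -1, e = 2.
So p(x) = -4x^4 - 2x^3 + 6x^2 - x + 2.
Then p(3) = -325.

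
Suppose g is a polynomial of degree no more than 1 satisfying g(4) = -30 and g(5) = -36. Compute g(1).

Write g(x) = ax + b. Substituting each data point gives a linear system:
  4a + b = -30
  5a + b = -36
Solving the system yields a = -6, b = -6.
So g(x) = -6x - 6.
Then g(1) = -12.

-12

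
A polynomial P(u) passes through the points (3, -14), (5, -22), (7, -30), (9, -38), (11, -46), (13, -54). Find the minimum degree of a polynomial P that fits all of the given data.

Forward differences of the values at u = 3, 5, 7, 9, 11, 13:
  P  : -14  -22  -30  -38  -46  -54
  Δ  : -8  -8  -8  -8  -8
  Δ^2: 0  0  0  0
  Δ^3: 0  0  0
  Δ^4: 0  0
  Δ^5: 0
The first differences are constant (-8) and nonzero, while all higher differences vanish, so the minimal degree is 1.

1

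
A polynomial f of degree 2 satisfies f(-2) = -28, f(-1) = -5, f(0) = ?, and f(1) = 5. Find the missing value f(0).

On equispaced nodes a degree-2 polynomial has vanishing third forward difference, so
  - f(-2) + 3·f(-1) - 3·f(0) + f(1) = 0.
Substituting the known values and solving for f(0):
  -3·f(0) = -18
  f(0) = 6.

6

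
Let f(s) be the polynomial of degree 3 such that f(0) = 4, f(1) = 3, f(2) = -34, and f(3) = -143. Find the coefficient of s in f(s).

Write f(s) = as^3 + bs^2 + cs + d. Substituting each data point gives a linear system:
  d = 4
  a + b + c + d = 3
  8a + 4b + 2c + d = -34
  27a + 9b + 3c + d = -143
Solving the system yields a = -6, b = 0, c = 5, d = 4.
So f(s) = -6s^3 + 5s + 4.
The coefficient of s is 5.

5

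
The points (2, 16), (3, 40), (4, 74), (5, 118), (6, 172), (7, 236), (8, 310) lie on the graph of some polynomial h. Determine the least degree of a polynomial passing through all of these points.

2

Forward differences of the values at u = 2, 3, 4, 5, 6, 7, 8:
  h  : 16  40  74  118  172  236  310
  Δ  : 24  34  44  54  64  74
  Δ^2: 10  10  10  10  10
  Δ^3: 0  0  0  0
  Δ^4: 0  0  0
  Δ^5: 0  0
  Δ^6: 0
The second differences are constant (10) and nonzero, while all higher differences vanish, so the minimal degree is 2.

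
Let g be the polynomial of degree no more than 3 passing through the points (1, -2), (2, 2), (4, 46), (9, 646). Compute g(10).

Write g(n) = an^3 + bn^2 + cn + d. Substituting each data point gives a linear system:
  a + b + c + d = -2
  8a + 4b + 2c + d = 2
  64a + 16b + 4c + d = 46
  729a + 81b + 9c + d = 646
Solving the system yields a = 1, b = -1, c = 0, d = -2.
So g(n) = n^3 - n^2 - 2.
Then g(10) = 898.

898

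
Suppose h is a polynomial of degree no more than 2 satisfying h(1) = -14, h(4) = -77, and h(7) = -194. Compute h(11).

-434

Write h(x) = ax^2 + bx + c. Substituting each data point gives a linear system:
  a + b + c = -14
  16a + 4b + c = -77
  49a + 7b + c = -194
Solving the system yields a = -3, b = -6, c = -5.
So h(x) = -3x^2 - 6x - 5.
Then h(11) = -434.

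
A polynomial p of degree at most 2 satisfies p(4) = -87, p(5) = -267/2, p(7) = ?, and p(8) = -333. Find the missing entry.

-513/2

The 3 known points determine the degree-2 polynomial uniquely.
Write p(n) = an^2 + bn + c. Substituting each data point gives a linear system:
  16a + 4b + c = -87
  25a + 5b + c = -267/2
  64a + 8b + c = -333
Solving the system yields a = -5, b = -3/2, c = -1.
So p(n) = -5n^2 - (3/2)n - 1.
Then p(7) = -513/2.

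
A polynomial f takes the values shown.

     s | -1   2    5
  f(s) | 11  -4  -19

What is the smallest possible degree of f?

1

Forward differences of the values at s = -1, 2, 5:
  f  : 11  -4  -19
  Δ  : -15  -15
  Δ^2: 0
The first differences are constant (-15) and nonzero, while all higher differences vanish, so the minimal degree is 1.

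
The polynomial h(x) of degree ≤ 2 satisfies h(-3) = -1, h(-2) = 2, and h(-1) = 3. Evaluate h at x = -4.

Forward differences of the values at x = -3, -2, -1:
  h  : -1  2  3
  Δ  : 3  1
  Δ^2: -2
The second differences are constant, confirming degree 2.
Interpolating (Newton forward form) and evaluating at x = -4 gives h(-4) = -6.

-6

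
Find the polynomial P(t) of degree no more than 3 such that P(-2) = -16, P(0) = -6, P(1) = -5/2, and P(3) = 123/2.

P(t) = 2t^3 + (3/2)t^2 - 6

Write P(t) = at^3 + bt^2 + ct + d. Substituting each data point gives a linear system:
  -8a + 4b - 2c + d = -16
  d = -6
  a + b + c + d = -5/2
  27a + 9b + 3c + d = 123/2
Solving the system yields a = 2, b = 3/2, c = 0, d = -6.
So P(t) = 2t^3 + (3/2)t^2 - 6.
Check: P(0) = -6. ✓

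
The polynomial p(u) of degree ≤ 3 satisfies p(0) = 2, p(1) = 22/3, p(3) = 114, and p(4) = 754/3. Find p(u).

p(u) = 3u^3 + 4u^2 - (5/3)u + 2

Using the Lagrange interpolation formula with nodes 0, 1, 3, 4:
  L_0(u) = (u - 1)(u - 3)(u - 4) / -12
  L_1(u) = u(u - 3)(u - 4) / 6
  L_2(u) = u(u - 1)(u - 4) / -6
  L_3(u) = u(u - 1)(u - 3) / 12
Then p(u) = 2·L_0(u) + 22/3·L_1(u) + 114·L_2(u) + 754/3·L_3(u).
Expanding and collecting terms gives p(u) = 3u^3 + 4u^2 - (5/3)u + 2.
Check: p(0) = 2. ✓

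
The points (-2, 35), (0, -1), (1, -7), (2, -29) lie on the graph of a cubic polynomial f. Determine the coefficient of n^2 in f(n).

Write f(n) = an^3 + bn^2 + cn + d. Substituting each data point gives a linear system:
  -8a + 4b - 2c + d = 35
  d = -1
  a + b + c + d = -7
  8a + 4b + 2c + d = -29
Solving the system yields a = -3, b = 1, c = -4, d = -1.
So f(n) = -3n^3 + n^2 - 4n - 1.
The coefficient of n^2 is 1.

1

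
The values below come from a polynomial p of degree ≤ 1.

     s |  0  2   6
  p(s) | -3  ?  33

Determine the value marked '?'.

9

The 2 known points determine the degree-1 polynomial uniquely.
Write p(s) = as + b. Substituting each data point gives a linear system:
  b = -3
  6a + b = 33
Solving the system yields a = 6, b = -3.
So p(s) = 6s - 3.
Then p(2) = 9.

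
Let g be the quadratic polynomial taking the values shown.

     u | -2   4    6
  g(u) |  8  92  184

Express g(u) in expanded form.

g(u) = 4u^2 + 6u + 4

Using the Lagrange interpolation formula with nodes -2, 4, 6:
  L_0(u) = (u - 4)(u - 6) / 48
  L_1(u) = (u + 2)(u - 6) / -12
  L_2(u) = (u + 2)(u - 4) / 16
Then g(u) = 8·L_0(u) + 92·L_1(u) + 184·L_2(u).
Expanding and collecting terms gives g(u) = 4u^2 + 6u + 4.
Check: g(6) = 184. ✓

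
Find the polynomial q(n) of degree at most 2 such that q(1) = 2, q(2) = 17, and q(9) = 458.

q(n) = 6n^2 - 3n - 1

Using the Lagrange interpolation formula with nodes 1, 2, 9:
  L_0(n) = (n - 2)(n - 9) / 8
  L_1(n) = (n - 1)(n - 9) / -7
  L_2(n) = (n - 1)(n - 2) / 56
Then q(n) = 2·L_0(n) + 17·L_1(n) + 458·L_2(n).
Expanding and collecting terms gives q(n) = 6n^2 - 3n - 1.
Check: q(2) = 17. ✓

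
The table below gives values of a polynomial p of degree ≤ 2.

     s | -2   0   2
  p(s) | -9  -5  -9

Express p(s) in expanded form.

Using the Lagrange interpolation formula with nodes -2, 0, 2:
  L_0(s) = s(s - 2) / 8
  L_1(s) = (s + 2)(s - 2) / -4
  L_2(s) = (s + 2)s / 8
Then p(s) = -9·L_0(s) - 5·L_1(s) - 9·L_2(s).
Expanding and collecting terms gives p(s) = -s^2 - 5.
Check: p(-2) = -9. ✓

p(s) = -s^2 - 5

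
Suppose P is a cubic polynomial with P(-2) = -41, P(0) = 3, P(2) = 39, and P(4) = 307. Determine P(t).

Write P(t) = at^3 + bt^2 + ct + d. Substituting each data point gives a linear system:
  -8a + 4b - 2c + d = -41
  d = 3
  8a + 4b + 2c + d = 39
  64a + 16b + 4c + d = 307
Solving the system yields a = 5, b = -1, c = 0, d = 3.
So P(t) = 5t³ - t² + 3.
Check: P(4) = 307. ✓

P(t) = 5t^3 - t^2 + 3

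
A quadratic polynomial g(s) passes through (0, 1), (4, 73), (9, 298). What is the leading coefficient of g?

3

Write g(s) = as^2 + bs + c. Substituting each data point gives a linear system:
  c = 1
  16a + 4b + c = 73
  81a + 9b + c = 298
Solving the system yields a = 3, b = 6, c = 1.
So g(s) = 3s² + 6s + 1.
The leading coefficient is 3.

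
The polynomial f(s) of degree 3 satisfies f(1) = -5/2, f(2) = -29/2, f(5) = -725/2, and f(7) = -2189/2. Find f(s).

f(s) = -4s^3 + 6s^2 - 2s - 5/2

Using the Lagrange interpolation formula with nodes 1, 2, 5, 7:
  L_0(s) = (s - 2)(s - 5)(s - 7) / -24
  L_1(s) = (s - 1)(s - 5)(s - 7) / 15
  L_2(s) = (s - 1)(s - 2)(s - 7) / -24
  L_3(s) = (s - 1)(s - 2)(s - 5) / 60
Then f(s) = -5/2·L_0(s) - 29/2·L_1(s) - 725/2·L_2(s) - 2189/2·L_3(s).
Expanding and collecting terms gives f(s) = -4s^3 + 6s^2 - 2s - 5/2.
Check: f(7) = -2189/2. ✓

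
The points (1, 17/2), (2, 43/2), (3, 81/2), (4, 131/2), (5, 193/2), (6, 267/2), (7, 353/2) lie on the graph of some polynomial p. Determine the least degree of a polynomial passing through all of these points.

Forward differences of the values at n = 1, 2, 3, 4, 5, 6, 7:
  p  : 17/2  43/2  81/2  131/2  193/2  267/2  353/2
  Δ  : 13  19  25  31  37  43
  Δ^2: 6  6  6  6  6
  Δ^3: 0  0  0  0
  Δ^4: 0  0  0
  Δ^5: 0  0
  Δ^6: 0
The second differences are constant (6) and nonzero, while all higher differences vanish, so the minimal degree is 2.

2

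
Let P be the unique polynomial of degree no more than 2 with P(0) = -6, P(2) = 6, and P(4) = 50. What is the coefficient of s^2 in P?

Write P(s) = as^2 + bs + c. Substituting each data point gives a linear system:
  c = -6
  4a + 2b + c = 6
  16a + 4b + c = 50
Solving the system yields a = 4, b = -2, c = -6.
So P(s) = 4s^2 - 2s - 6.
The leading coefficient is 4.

4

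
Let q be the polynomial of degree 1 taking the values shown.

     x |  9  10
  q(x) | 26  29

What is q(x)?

q(x) = 3x - 1

Write q(x) = ax + b. Substituting each data point gives a linear system:
  9a + b = 26
  10a + b = 29
Solving the system yields a = 3, b = -1.
So q(x) = 3x - 1.
Check: q(9) = 26. ✓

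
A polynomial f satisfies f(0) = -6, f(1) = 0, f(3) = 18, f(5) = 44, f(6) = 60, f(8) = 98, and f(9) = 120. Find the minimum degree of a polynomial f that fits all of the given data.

Divided differences on the nodes 0, 1, 3, 5, 6, 8, 9:
  order 0: -6  0  18  44  60  98  120
  order 1: 6  9  13  16  19  22
  order 2: 1  1  1  1  1
  order 3: 0  0  0  0
  order 4: 0  0  0
  order 5: 0  0
  order 6: 0
The order-2 divided differences are all 1 (nonzero) and every higher order vanishes, so the data lies on a polynomial of degree exactly 2.

2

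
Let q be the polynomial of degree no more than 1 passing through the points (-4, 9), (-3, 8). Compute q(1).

4

Using the Lagrange interpolation formula with nodes -4, -3:
  L_0(x) = (x + 3) / -1
  L_1(x) = (x + 4) / 1
Then q(x) = 9·L_0(x) + 8·L_1(x).
Expanding and collecting terms gives q(x) = -x + 5.
Evaluating at x = 1: q(1) = 4.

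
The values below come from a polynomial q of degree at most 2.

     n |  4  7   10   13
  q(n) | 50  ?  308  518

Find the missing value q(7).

152

On equispaced nodes a degree-2 polynomial has vanishing third forward difference, so
  - q(4) + 3·q(7) - 3·q(10) + q(13) = 0.
Substituting the known values and solving for q(7):
  3·q(7) = 456
  q(7) = 152.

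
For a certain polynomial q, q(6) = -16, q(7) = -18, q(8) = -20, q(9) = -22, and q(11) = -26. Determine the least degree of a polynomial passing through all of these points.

1

Divided differences on the nodes 6, 7, 8, 9, 11:
  order 0: -16  -18  -20  -22  -26
  order 1: -2  -2  -2  -2
  order 2: 0  0  0
  order 3: 0  0
  order 4: 0
The order-1 divided differences are all -2 (nonzero) and every higher order vanishes, so the data lies on a polynomial of degree exactly 1.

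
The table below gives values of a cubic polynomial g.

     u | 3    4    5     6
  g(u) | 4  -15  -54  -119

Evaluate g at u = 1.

Forward differences of the values at u = 3, 4, 5, 6:
  g  : 4  -15  -54  -119
  Δ  : -19  -39  -65
  Δ^2: -20  -26
  Δ^3: -6
The third differences are constant, confirming degree 3.
Interpolating (Newton forward form) and evaluating at u = 1 gives g(1) = 6.

6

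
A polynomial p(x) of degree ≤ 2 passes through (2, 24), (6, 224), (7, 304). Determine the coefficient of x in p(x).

2

Write p(x) = ax^2 + bx + c. Substituting each data point gives a linear system:
  4a + 2b + c = 24
  36a + 6b + c = 224
  49a + 7b + c = 304
Solving the system yields a = 6, b = 2, c = -4.
So p(x) = 6x^2 + 2x - 4.
The coefficient of x is 2.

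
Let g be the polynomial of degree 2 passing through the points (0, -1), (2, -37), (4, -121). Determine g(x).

Write g(x) = ax^2 + bx + c. Substituting each data point gives a linear system:
  c = -1
  4a + 2b + c = -37
  16a + 4b + c = -121
Solving the system yields a = -6, b = -6, c = -1.
So g(x) = -6x^2 - 6x - 1.
Check: g(2) = -37. ✓

g(x) = -6x^2 - 6x - 1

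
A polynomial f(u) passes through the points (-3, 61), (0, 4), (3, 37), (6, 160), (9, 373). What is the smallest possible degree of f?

Forward differences of the values at u = -3, 0, 3, 6, 9:
  f  : 61  4  37  160  373
  Δ  : -57  33  123  213
  Δ^2: 90  90  90
  Δ^3: 0  0
  Δ^4: 0
The second differences are constant (90) and nonzero, while all higher differences vanish, so the minimal degree is 2.

2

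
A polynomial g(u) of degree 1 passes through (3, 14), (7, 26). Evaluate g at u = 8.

Write g(u) = au + b. Substituting each data point gives a linear system:
  3a + b = 14
  7a + b = 26
Solving the system yields a = 3, b = 5.
So g(u) = 3u + 5.
Then g(8) = 29.

29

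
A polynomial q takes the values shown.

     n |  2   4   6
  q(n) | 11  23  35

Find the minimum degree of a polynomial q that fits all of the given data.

1

Forward differences of the values at n = 2, 4, 6:
  q  : 11  23  35
  Δ  : 12  12
  Δ^2: 0
The first differences are constant (12) and nonzero, while all higher differences vanish, so the minimal degree is 1.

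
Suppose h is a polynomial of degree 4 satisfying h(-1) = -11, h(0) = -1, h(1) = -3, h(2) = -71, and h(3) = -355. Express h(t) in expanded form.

h(t) = -4t^4 - t^3 - 2t^2 + 5t - 1

Write h(t) = at^4 + bt^3 + ct^2 + dt + e. Substituting each data point gives a linear system:
  a - b + c - d + e = -11
  e = -1
  a + b + c + d + e = -3
  16a + 8b + 4c + 2d + e = -71
  81a + 27b + 9c + 3d + e = -355
Solving the system yields a = -4, b = -1, c = -2, d = 5, e = -1.
So h(t) = -4t⁴ - t³ - 2t² + 5t - 1.
Check: h(2) = -71. ✓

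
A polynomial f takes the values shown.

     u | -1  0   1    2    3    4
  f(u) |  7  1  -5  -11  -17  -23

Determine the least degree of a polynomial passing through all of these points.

Forward differences of the values at u = -1, 0, 1, 2, 3, 4:
  f  : 7  1  -5  -11  -17  -23
  Δ  : -6  -6  -6  -6  -6
  Δ^2: 0  0  0  0
  Δ^3: 0  0  0
  Δ^4: 0  0
  Δ^5: 0
The first differences are constant (-6) and nonzero, while all higher differences vanish, so the minimal degree is 1.

1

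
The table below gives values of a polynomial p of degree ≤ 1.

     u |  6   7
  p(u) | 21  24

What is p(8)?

Using the Lagrange interpolation formula with nodes 6, 7:
  L_0(u) = (u - 7) / -1
  L_1(u) = (u - 6) / 1
Then p(u) = 21·L_0(u) + 24·L_1(u).
Expanding and collecting terms gives p(u) = 3u + 3.
Evaluating at u = 8: p(8) = 27.

27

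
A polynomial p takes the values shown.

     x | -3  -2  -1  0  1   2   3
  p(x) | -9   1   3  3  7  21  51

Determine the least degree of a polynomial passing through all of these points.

Forward differences of the values at x = -3, -2, -1, 0, 1, 2, 3:
  p  : -9  1  3  3  7  21  51
  Δ  : 10  2  0  4  14  30
  Δ^2: -8  -2  4  10  16
  Δ^3: 6  6  6  6
  Δ^4: 0  0  0
  Δ^5: 0  0
  Δ^6: 0
The third differences are constant (6) and nonzero, while all higher differences vanish, so the minimal degree is 3.

3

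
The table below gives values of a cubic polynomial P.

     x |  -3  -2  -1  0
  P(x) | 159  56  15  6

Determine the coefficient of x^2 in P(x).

1

Write P(x) = ax^3 + bx^2 + cx + d. Substituting each data point gives a linear system:
  -27a + 9b - 3c + d = 159
  -8a + 4b - 2c + d = 56
  -a + b - c + d = 15
  d = 6
Solving the system yields a = -5, b = 1, c = -3, d = 6.
So P(x) = -5x³ + x² - 3x + 6.
The coefficient of x^2 is 1.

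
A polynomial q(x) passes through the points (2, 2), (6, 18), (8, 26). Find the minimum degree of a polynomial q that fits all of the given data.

1

Divided differences on the nodes 2, 6, 8:
  order 0: 2  18  26
  order 1: 4  4
  order 2: 0
The order-1 divided differences are all 4 (nonzero) and every higher order vanishes, so the data lies on a polynomial of degree exactly 1.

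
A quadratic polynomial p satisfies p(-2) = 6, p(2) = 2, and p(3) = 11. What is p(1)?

Write p(u) = au^2 + bu + c. Substituting each data point gives a linear system:
  4a - 2b + c = 6
  4a + 2b + c = 2
  9a + 3b + c = 11
Solving the system yields a = 2, b = -1, c = -4.
So p(u) = 2u^2 - u - 4.
Then p(1) = -3.

-3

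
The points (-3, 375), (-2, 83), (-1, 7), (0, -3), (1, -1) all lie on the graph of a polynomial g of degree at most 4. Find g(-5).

2687

Write g(s) = as^4 + bs^3 + cs^2 + ds + e. Substituting each data point gives a linear system:
  81a - 27b + 9c - 3d + e = 375
  16a - 8b + 4c - 2d + e = 83
  a - b + c - d + e = 7
  e = -3
  a + b + c + d + e = -1
Solving the system yields a = 4, b = -1, c = 2, d = -3, e = -3.
So g(s) = 4s^4 - s^3 + 2s^2 - 3s - 3.
Then g(-5) = 2687.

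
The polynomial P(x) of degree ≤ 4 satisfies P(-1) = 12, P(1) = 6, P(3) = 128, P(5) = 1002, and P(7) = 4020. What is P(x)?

P(x) = 2x^4 - 3x^3 + 5x^2 + 2

Write P(x) = ax^4 + bx^3 + cx^2 + dx + e. Substituting each data point gives a linear system:
  a - b + c - d + e = 12
  a + b + c + d + e = 6
  81a + 27b + 9c + 3d + e = 128
  625a + 125b + 25c + 5d + e = 1002
  2401a + 343b + 49c + 7d + e = 4020
Solving the system yields a = 2, b = -3, c = 5, d = 0, e = 2.
So P(x) = 2x⁴ - 3x³ + 5x² + 2.
Check: P(-1) = 12. ✓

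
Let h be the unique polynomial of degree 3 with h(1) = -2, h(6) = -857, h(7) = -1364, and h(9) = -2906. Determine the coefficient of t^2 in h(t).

0

Write h(t) = at^3 + bt^2 + ct + d. Substituting each data point gives a linear system:
  a + b + c + d = -2
  216a + 36b + 6c + d = -857
  343a + 49b + 7c + d = -1364
  729a + 81b + 9c + d = -2906
Solving the system yields a = -4, b = 0, c = 1, d = 1.
So h(t) = -4t^3 + t + 1.
The coefficient of t^2 is 0.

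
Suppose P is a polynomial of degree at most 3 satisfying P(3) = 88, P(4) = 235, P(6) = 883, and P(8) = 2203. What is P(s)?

P(s) = 5s^3 - 6s^2 + 4s - 5

Using the Lagrange interpolation formula with nodes 3, 4, 6, 8:
  L_0(s) = (s - 4)(s - 6)(s - 8) / -15
  L_1(s) = (s - 3)(s - 6)(s - 8) / 8
  L_2(s) = (s - 3)(s - 4)(s - 8) / -12
  L_3(s) = (s - 3)(s - 4)(s - 6) / 40
Then P(s) = 88·L_0(s) + 235·L_1(s) + 883·L_2(s) + 2203·L_3(s).
Expanding and collecting terms gives P(s) = 5s^3 - 6s^2 + 4s - 5.
Check: P(4) = 235. ✓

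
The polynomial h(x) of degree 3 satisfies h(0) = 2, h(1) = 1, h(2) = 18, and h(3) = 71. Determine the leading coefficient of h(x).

Write h(x) = ax^3 + bx^2 + cx + d. Substituting each data point gives a linear system:
  d = 2
  a + b + c + d = 1
  8a + 4b + 2c + d = 18
  27a + 9b + 3c + d = 71
Solving the system yields a = 3, b = 0, c = -4, d = 2.
So h(x) = 3x^3 - 4x + 2.
The leading coefficient is 3.

3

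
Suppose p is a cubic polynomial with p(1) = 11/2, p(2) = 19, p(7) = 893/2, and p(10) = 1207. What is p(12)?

2024

Using the Lagrange interpolation formula with nodes 1, 2, 7, 10:
  L_0(t) = (t - 2)(t - 7)(t - 10) / -54
  L_1(t) = (t - 1)(t - 7)(t - 10) / 40
  L_2(t) = (t - 1)(t - 2)(t - 10) / -90
  L_3(t) = (t - 1)(t - 2)(t - 7) / 216
Then p(t) = 11/2·L_0(t) + 19·L_1(t) + 893/2·L_2(t) + 1207·L_3(t).
Expanding and collecting terms gives p(t) = t^3 + 2t^2 + (1/2)t + 2.
Evaluating at t = 12: p(12) = 2024.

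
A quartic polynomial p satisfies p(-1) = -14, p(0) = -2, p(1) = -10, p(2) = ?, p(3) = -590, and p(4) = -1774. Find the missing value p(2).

-128

On equispaced nodes a degree-4 polynomial has vanishing fifth forward difference, so
  - p(-1) + 5·p(0) - 10·p(1) + 10·p(2) - 5·p(3) + p(4) = 0.
Substituting the known values and solving for p(2):
  10·p(2) = -1280
  p(2) = -128.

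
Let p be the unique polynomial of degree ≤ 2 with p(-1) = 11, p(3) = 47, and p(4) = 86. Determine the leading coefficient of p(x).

6

Write p(x) = ax^2 + bx + c. Substituting each data point gives a linear system:
  a - b + c = 11
  9a + 3b + c = 47
  16a + 4b + c = 86
Solving the system yields a = 6, b = -3, c = 2.
So p(x) = 6x² - 3x + 2.
The leading coefficient is 6.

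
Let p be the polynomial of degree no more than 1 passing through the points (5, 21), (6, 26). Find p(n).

Using the Lagrange interpolation formula with nodes 5, 6:
  L_0(n) = (n - 6) / -1
  L_1(n) = (n - 5) / 1
Then p(n) = 21·L_0(n) + 26·L_1(n).
Expanding and collecting terms gives p(n) = 5n - 4.
Check: p(6) = 26. ✓

p(n) = 5n - 4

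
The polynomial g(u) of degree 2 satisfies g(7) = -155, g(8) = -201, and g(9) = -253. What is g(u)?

g(u) = -3u^2 - u - 1

Using the Lagrange interpolation formula with nodes 7, 8, 9:
  L_0(u) = (u - 8)(u - 9) / 2
  L_1(u) = (u - 7)(u - 9) / -1
  L_2(u) = (u - 7)(u - 8) / 2
Then g(u) = -155·L_0(u) - 201·L_1(u) - 253·L_2(u).
Expanding and collecting terms gives g(u) = -3u^2 - u - 1.
Check: g(8) = -201. ✓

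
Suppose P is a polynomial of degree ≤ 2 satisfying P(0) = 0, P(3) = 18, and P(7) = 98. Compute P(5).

Write P(s) = as^2 + bs + c. Substituting each data point gives a linear system:
  c = 0
  9a + 3b + c = 18
  49a + 7b + c = 98
Solving the system yields a = 2, b = 0, c = 0.
So P(s) = 2s².
Then P(5) = 50.

50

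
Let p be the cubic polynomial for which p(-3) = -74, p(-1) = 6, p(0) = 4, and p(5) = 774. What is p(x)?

p(x) = 5x^3 + 6x^2 - x + 4

Using the Lagrange interpolation formula with nodes -3, -1, 0, 5:
  L_0(x) = (x + 1)x(x - 5) / -48
  L_1(x) = (x + 3)x(x - 5) / 12
  L_2(x) = (x + 3)(x + 1)(x - 5) / -15
  L_3(x) = (x + 3)(x + 1)x / 240
Then p(x) = -74·L_0(x) + 6·L_1(x) + 4·L_2(x) + 774·L_3(x).
Expanding and collecting terms gives p(x) = 5x^3 + 6x^2 - x + 4.
Check: p(0) = 4. ✓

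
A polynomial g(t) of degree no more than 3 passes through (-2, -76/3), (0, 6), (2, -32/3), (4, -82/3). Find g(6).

Forward differences of the values at t = -2, 0, 2, 4:
  g  : -76/3  6  -32/3  -82/3
  Δ  : 94/3  -50/3  -50/3
  Δ^2: -48  0
  Δ^3: 48
The third differences are constant, confirming degree 3.
Interpolating (Newton forward form) and evaluating at t = 6 gives g(6) = 4.

4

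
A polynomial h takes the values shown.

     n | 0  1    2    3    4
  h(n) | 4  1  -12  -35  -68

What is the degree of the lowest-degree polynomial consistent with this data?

Forward differences of the values at n = 0, 1, 2, 3, 4:
  h  : 4  1  -12  -35  -68
  Δ  : -3  -13  -23  -33
  Δ^2: -10  -10  -10
  Δ^3: 0  0
  Δ^4: 0
The second differences are constant (-10) and nonzero, while all higher differences vanish, so the minimal degree is 2.

2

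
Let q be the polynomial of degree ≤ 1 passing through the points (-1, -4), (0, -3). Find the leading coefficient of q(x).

1

Write q(x) = ax + b. Substituting each data point gives a linear system:
  -a + b = -4
  b = -3
Solving the system yields a = 1, b = -3.
So q(x) = x - 3.
The leading coefficient is 1.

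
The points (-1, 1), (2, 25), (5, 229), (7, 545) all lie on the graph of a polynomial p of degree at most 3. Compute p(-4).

-5

Using the Lagrange interpolation formula with nodes -1, 2, 5, 7:
  L_0(s) = (s - 2)(s - 5)(s - 7) / -144
  L_1(s) = (s + 1)(s - 5)(s - 7) / 45
  L_2(s) = (s + 1)(s - 2)(s - 7) / -36
  L_3(s) = (s + 1)(s - 2)(s - 5) / 80
Then p(s) = 1·L_0(s) + 25·L_1(s) + 229·L_2(s) + 545·L_3(s).
Expanding and collecting terms gives p(s) = s^3 + 4s^2 + s - 1.
Evaluating at s = -4: p(-4) = -5.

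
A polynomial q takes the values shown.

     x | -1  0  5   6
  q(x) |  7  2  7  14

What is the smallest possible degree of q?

Divided differences on the nodes -1, 0, 5, 6:
  order 0: 7  2  7  14
  order 1: -5  1  7
  order 2: 1  1
  order 3: 0
The order-2 divided differences are all 1 (nonzero) and every higher order vanishes, so the data lies on a polynomial of degree exactly 2.

2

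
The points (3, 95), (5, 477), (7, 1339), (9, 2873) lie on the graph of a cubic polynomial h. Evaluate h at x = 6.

Using the Lagrange interpolation formula with nodes 3, 5, 7, 9:
  L_0(x) = (x - 5)(x - 7)(x - 9) / -48
  L_1(x) = (x - 3)(x - 7)(x - 9) / 16
  L_2(x) = (x - 3)(x - 5)(x - 9) / -16
  L_3(x) = (x - 3)(x - 5)(x - 7) / 48
Then h(x) = 95·L_0(x) + 477·L_1(x) + 1339·L_2(x) + 2873·L_3(x).
Expanding and collecting terms gives h(x) = 4x³ - 5x + 2.
Evaluating at x = 6: h(6) = 836.

836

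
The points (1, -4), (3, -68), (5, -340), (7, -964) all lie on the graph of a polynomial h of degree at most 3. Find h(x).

Write h(x) = ax^3 + bx^2 + cx + d. Substituting each data point gives a linear system:
  a + b + c + d = -4
  27a + 9b + 3c + d = -68
  125a + 25b + 5c + d = -340
  343a + 49b + 7c + d = -964
Solving the system yields a = -3, b = 1, c = 3, d = -5.
So h(x) = -3x^3 + x^2 + 3x - 5.
Check: h(5) = -340. ✓

h(x) = -3x^3 + x^2 + 3x - 5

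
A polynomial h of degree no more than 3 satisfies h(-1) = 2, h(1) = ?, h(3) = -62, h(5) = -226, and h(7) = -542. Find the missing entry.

On equispaced nodes a degree-3 polynomial has vanishing fourth forward difference, so
  h(-1) - 4·h(1) + 6·h(3) - 4·h(5) + h(7) = 0.
Substituting the known values and solving for h(1):
  -4·h(1) = 8
  h(1) = -2.

-2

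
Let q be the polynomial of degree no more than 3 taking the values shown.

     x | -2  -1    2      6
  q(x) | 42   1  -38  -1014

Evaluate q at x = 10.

Write q(x) = ax^3 + bx^2 + cx + d. Substituting each data point gives a linear system:
  -8a + 4b - 2c + d = 42
  -a + b - c + d = 1
  8a + 4b + 2c + d = -38
  216a + 36b + 6c + d = -1014
Solving the system yields a = -5, b = 2, c = 0, d = -6.
So q(x) = -5x^3 + 2x^2 - 6.
Then q(10) = -4806.

-4806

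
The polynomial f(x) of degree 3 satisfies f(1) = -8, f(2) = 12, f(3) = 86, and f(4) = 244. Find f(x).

f(x) = 5x^3 - 3x^2 - 6x - 4

Write f(x) = ax^3 + bx^2 + cx + d. Substituting each data point gives a linear system:
  a + b + c + d = -8
  8a + 4b + 2c + d = 12
  27a + 9b + 3c + d = 86
  64a + 16b + 4c + d = 244
Solving the system yields a = 5, b = -3, c = -6, d = -4.
So f(x) = 5x^3 - 3x^2 - 6x - 4.
Check: f(2) = 12. ✓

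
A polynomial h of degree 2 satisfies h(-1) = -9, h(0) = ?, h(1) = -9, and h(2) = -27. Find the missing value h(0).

-3

On equispaced nodes a degree-2 polynomial has vanishing third forward difference, so
  - h(-1) + 3·h(0) - 3·h(1) + h(2) = 0.
Substituting the known values and solving for h(0):
  3·h(0) = -9
  h(0) = -3.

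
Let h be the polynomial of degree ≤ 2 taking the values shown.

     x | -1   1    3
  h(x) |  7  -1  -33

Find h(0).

Forward differences of the values at x = -1, 1, 3:
  h  : 7  -1  -33
  Δ  : -8  -32
  Δ^2: -24
The second differences are constant, confirming degree 2.
Interpolating (Newton forward form) and evaluating at x = 0 gives h(0) = 6.

6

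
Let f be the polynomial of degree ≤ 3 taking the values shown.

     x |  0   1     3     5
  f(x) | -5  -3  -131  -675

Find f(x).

Write f(x) = ax^3 + bx^2 + cx + d. Substituting each data point gives a linear system:
  d = -5
  a + b + c + d = -3
  27a + 9b + 3c + d = -131
  125a + 25b + 5c + d = -675
Solving the system yields a = -6, b = 2, c = 6, d = -5.
So f(x) = -6x^3 + 2x^2 + 6x - 5.
Check: f(5) = -675. ✓

f(x) = -6x^3 + 2x^2 + 6x - 5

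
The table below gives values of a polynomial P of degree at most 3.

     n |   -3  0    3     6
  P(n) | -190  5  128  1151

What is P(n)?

Write P(n) = an^3 + bn^2 + cn + d. Substituting each data point gives a linear system:
  -27a + 9b - 3c + d = -190
  d = 5
  27a + 9b + 3c + d = 128
  216a + 36b + 6c + d = 1151
Solving the system yields a = 6, b = -4, c = -1, d = 5.
So P(n) = 6n^3 - 4n^2 - n + 5.
Check: P(0) = 5. ✓

P(n) = 6n^3 - 4n^2 - n + 5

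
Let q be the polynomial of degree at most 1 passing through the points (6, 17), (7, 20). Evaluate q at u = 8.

23

Write q(u) = au + b. Substituting each data point gives a linear system:
  6a + b = 17
  7a + b = 20
Solving the system yields a = 3, b = -1.
So q(u) = 3u - 1.
Then q(8) = 23.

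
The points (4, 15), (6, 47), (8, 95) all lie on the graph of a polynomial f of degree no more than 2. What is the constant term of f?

-1

Write f(x) = ax^2 + bx + c. Substituting each data point gives a linear system:
  16a + 4b + c = 15
  36a + 6b + c = 47
  64a + 8b + c = 95
Solving the system yields a = 2, b = -4, c = -1.
So f(x) = 2x² - 4x - 1.
The constant term is -1.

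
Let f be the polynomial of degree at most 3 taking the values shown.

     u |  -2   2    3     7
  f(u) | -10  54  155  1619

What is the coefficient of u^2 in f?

Write f(u) = au^3 + bu^2 + cu + d. Substituting each data point gives a linear system:
  -8a + 4b - 2c + d = -10
  8a + 4b + 2c + d = 54
  27a + 9b + 3c + d = 155
  343a + 49b + 7c + d = 1619
Solving the system yields a = 4, b = 5, c = 0, d = 2.
So f(u) = 4u^3 + 5u^2 + 2.
The coefficient of u^2 is 5.

5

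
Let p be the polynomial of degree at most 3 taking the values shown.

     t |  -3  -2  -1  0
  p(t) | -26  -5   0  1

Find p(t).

p(t) = 2t^3 + 4t^2 + 3t + 1

Write p(t) = at^3 + bt^2 + ct + d. Substituting each data point gives a linear system:
  -27a + 9b - 3c + d = -26
  -8a + 4b - 2c + d = -5
  -a + b - c + d = 0
  d = 1
Solving the system yields a = 2, b = 4, c = 3, d = 1.
So p(t) = 2t^3 + 4t^2 + 3t + 1.
Check: p(-2) = -5. ✓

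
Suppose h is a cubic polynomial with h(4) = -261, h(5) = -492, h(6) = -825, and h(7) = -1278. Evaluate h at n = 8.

Write h(n) = an^3 + bn^2 + cn + d. Substituting each data point gives a linear system:
  64a + 16b + 4c + d = -261
  125a + 25b + 5c + d = -492
  216a + 36b + 6c + d = -825
  343a + 49b + 7c + d = -1278
Solving the system yields a = -3, b = -6, c = 6, d = 3.
So h(n) = -3n^3 - 6n^2 + 6n + 3.
Then h(8) = -1869.

-1869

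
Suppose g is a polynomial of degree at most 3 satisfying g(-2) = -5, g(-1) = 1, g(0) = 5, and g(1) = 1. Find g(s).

g(s) = -s^3 - 4s^2 + s + 5

Using the Lagrange interpolation formula with nodes -2, -1, 0, 1:
  L_0(s) = (s + 1)s(s - 1) / -6
  L_1(s) = (s + 2)s(s - 1) / 2
  L_2(s) = (s + 2)(s + 1)(s - 1) / -2
  L_3(s) = (s + 2)(s + 1)s / 6
Then g(s) = -5·L_0(s) + 1·L_1(s) + 5·L_2(s) + 1·L_3(s).
Expanding and collecting terms gives g(s) = -s^3 - 4s^2 + s + 5.
Check: g(-2) = -5. ✓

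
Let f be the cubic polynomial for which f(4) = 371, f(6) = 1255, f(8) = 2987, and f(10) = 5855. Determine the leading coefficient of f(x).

6

Write f(x) = ax^3 + bx^2 + cx + d. Substituting each data point gives a linear system:
  64a + 16b + 4c + d = 371
  216a + 36b + 6c + d = 1255
  512a + 64b + 8c + d = 2987
  1000a + 100b + 10c + d = 5855
Solving the system yields a = 6, b = -2, c = 6, d = -5.
So f(x) = 6x^3 - 2x^2 + 6x - 5.
The leading coefficient is 6.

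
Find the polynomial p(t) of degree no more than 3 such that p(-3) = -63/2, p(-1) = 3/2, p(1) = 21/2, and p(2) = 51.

Write p(t) = at^3 + bt^2 + ct + d. Substituting each data point gives a linear system:
  -27a + 9b - 3c + d = -63/2
  -a + b - c + d = 3/2
  a + b + c + d = 21/2
  8a + 4b + 2c + d = 51
Solving the system yields a = 3, b = 6, c = 3/2, d = 0.
So p(t) = 3t^3 + 6t^2 + (3/2)t.
Check: p(-3) = -63/2. ✓

p(t) = 3t^3 + 6t^2 + (3/2)t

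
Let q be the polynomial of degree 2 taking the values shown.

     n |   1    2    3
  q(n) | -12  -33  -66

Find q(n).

Write q(n) = an^2 + bn + c. Substituting each data point gives a linear system:
  a + b + c = -12
  4a + 2b + c = -33
  9a + 3b + c = -66
Solving the system yields a = -6, b = -3, c = -3.
So q(n) = -6n^2 - 3n - 3.
Check: q(3) = -66. ✓

q(n) = -6n^2 - 3n - 3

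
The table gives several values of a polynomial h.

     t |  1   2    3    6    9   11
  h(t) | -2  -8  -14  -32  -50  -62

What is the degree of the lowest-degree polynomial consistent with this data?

1

Divided differences on the nodes 1, 2, 3, 6, 9, 11:
  order 0: -2  -8  -14  -32  -50  -62
  order 1: -6  -6  -6  -6  -6
  order 2: 0  0  0  0
  order 3: 0  0  0
  order 4: 0  0
  order 5: 0
The order-1 divided differences are all -6 (nonzero) and every higher order vanishes, so the data lies on a polynomial of degree exactly 1.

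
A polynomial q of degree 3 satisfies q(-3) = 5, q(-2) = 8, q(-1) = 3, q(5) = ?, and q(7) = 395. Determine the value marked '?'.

The 4 known points determine the degree-3 polynomial uniquely.
Write q(s) = as^3 + bs^2 + cs + d. Substituting each data point gives a linear system:
  -27a + 9b - 3c + d = 5
  -8a + 4b - 2c + d = 8
  -a + b - c + d = 3
  343a + 49b + 7c + d = 395
Solving the system yields a = 1, b = 2, c = -6, d = -4.
So q(s) = s^3 + 2s^2 - 6s - 4.
Then q(5) = 141.

141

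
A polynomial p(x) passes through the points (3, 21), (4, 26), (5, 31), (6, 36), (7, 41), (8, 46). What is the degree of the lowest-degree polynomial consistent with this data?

1

Forward differences of the values at x = 3, 4, 5, 6, 7, 8:
  p  : 21  26  31  36  41  46
  Δ  : 5  5  5  5  5
  Δ^2: 0  0  0  0
  Δ^3: 0  0  0
  Δ^4: 0  0
  Δ^5: 0
The first differences are constant (5) and nonzero, while all higher differences vanish, so the minimal degree is 1.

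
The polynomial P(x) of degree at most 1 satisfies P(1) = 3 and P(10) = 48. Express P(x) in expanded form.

P(x) = 5x - 2

Using the Lagrange interpolation formula with nodes 1, 10:
  L_0(x) = (x - 10) / -9
  L_1(x) = (x - 1) / 9
Then P(x) = 3·L_0(x) + 48·L_1(x).
Expanding and collecting terms gives P(x) = 5x - 2.
Check: P(1) = 3. ✓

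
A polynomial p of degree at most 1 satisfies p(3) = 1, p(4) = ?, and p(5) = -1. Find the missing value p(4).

The 2 known points determine the degree-1 polynomial uniquely.
Write p(s) = as + b. Substituting each data point gives a linear system:
  3a + b = 1
  5a + b = -1
Solving the system yields a = -1, b = 4.
So p(s) = -s + 4.
Then p(4) = 0.

0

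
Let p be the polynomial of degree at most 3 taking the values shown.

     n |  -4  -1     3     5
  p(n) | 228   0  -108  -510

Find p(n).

p(n) = -4n^3 - n^2 + 3n

Using the Lagrange interpolation formula with nodes -4, -1, 3, 5:
  L_0(n) = (n + 1)(n - 3)(n - 5) / -189
  L_1(n) = (n + 4)(n - 3)(n - 5) / 72
  L_2(n) = (n + 4)(n + 1)(n - 5) / -56
  L_3(n) = (n + 4)(n + 1)(n - 3) / 108
Then p(n) = 228·L_0(n) + 0·L_1(n) - 108·L_2(n) - 510·L_3(n).
Expanding and collecting terms gives p(n) = -4n^3 - n^2 + 3n.
Check: p(3) = -108. ✓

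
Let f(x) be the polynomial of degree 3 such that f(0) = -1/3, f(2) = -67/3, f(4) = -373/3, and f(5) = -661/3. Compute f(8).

-2281/3

Write f(x) = ax^3 + bx^2 + cx + d. Substituting each data point gives a linear system:
  d = -1/3
  8a + 4b + 2c + d = -67/3
  64a + 16b + 4c + d = -373/3
  125a + 25b + 5c + d = -661/3
Solving the system yields a = -1, b = -4, c = 1, d = -1/3.
So f(x) = -x^3 - 4x^2 + x - 1/3.
Then f(8) = -2281/3.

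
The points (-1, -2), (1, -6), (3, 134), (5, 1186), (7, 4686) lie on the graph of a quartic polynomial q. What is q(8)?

Write q(s) = as^4 + bs^3 + cs^2 + ds + e. Substituting each data point gives a linear system:
  a - b + c - d + e = -2
  a + b + c + d + e = -6
  81a + 27b + 9c + 3d + e = 134
  625a + 125b + 25c + 5d + e = 1186
  2401a + 343b + 49c + 7d + e = 4686
Solving the system yields a = 2, b = 0, c = -2, d = -2, e = -4.
So q(s) = 2s^4 - 2s^2 - 2s - 4.
Then q(8) = 8044.

8044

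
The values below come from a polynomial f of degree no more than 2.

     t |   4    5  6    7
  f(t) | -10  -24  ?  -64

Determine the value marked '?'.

On equispaced nodes a degree-2 polynomial has vanishing third forward difference, so
  - f(4) + 3·f(5) - 3·f(6) + f(7) = 0.
Substituting the known values and solving for f(6):
  -3·f(6) = 126
  f(6) = -42.

-42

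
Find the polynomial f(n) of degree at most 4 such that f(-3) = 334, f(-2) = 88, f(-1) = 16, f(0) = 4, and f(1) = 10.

Write f(n) = an^4 + bn^3 + cn^2 + dn + e. Substituting each data point gives a linear system:
  81a - 27b + 9c - 3d + e = 334
  16a - 8b + 4c - 2d + e = 88
  a - b + c - d + e = 16
  e = 4
  a + b + c + d + e = 10
Solving the system yields a = 3, b = -1, c = 6, d = -2, e = 4.
So f(n) = 3n^4 - n^3 + 6n^2 - 2n + 4.
Check: f(0) = 4. ✓

f(n) = 3n^4 - n^3 + 6n^2 - 2n + 4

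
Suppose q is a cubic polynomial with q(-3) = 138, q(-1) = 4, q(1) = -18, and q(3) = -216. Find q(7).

Using the Lagrange interpolation formula with nodes -3, -1, 1, 3:
  L_0(u) = (u + 1)(u - 1)(u - 3) / -48
  L_1(u) = (u + 3)(u - 1)(u - 3) / 16
  L_2(u) = (u + 3)(u + 1)(u - 3) / -16
  L_3(u) = (u + 3)(u + 1)(u - 1) / 48
Then q(u) = 138·L_0(u) + 4·L_1(u) - 18·L_2(u) - 216·L_3(u).
Expanding and collecting terms gives q(u) = -6u³ - 4u² - 5u - 3.
Evaluating at u = 7: q(7) = -2292.

-2292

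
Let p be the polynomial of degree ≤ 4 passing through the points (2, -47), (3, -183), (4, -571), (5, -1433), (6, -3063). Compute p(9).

Using the Lagrange interpolation formula with nodes 2, 3, 4, 5, 6:
  L_0(n) = (n - 3)(n - 4)(n - 5)(n - 6) / 24
  L_1(n) = (n - 2)(n - 4)(n - 5)(n - 6) / -6
  L_2(n) = (n - 2)(n - 3)(n - 5)(n - 6) / 4
  L_3(n) = (n - 2)(n - 3)(n - 4)(n - 6) / -6
  L_4(n) = (n - 2)(n - 3)(n - 4)(n - 5) / 24
Then p(n) = -47·L_0(n) - 183·L_1(n) - 571·L_2(n) - 1433·L_3(n) - 3063·L_4(n).
Expanding and collecting terms gives p(n) = -3n^4 + 5n^3 - 6n^2 - 6n - 3.
Evaluating at n = 9: p(9) = -16581.

-16581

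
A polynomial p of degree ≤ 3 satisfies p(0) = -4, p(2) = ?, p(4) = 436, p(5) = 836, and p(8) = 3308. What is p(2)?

The 4 known points determine the degree-3 polynomial uniquely.
Write p(t) = at^3 + bt^2 + ct + d. Substituting each data point gives a linear system:
  d = -4
  64a + 16b + 4c + d = 436
  125a + 25b + 5c + d = 836
  512a + 64b + 8c + d = 3308
Solving the system yields a = 6, b = 4, c = -2, d = -4.
So p(t) = 6t^3 + 4t^2 - 2t - 4.
Then p(2) = 56.

56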